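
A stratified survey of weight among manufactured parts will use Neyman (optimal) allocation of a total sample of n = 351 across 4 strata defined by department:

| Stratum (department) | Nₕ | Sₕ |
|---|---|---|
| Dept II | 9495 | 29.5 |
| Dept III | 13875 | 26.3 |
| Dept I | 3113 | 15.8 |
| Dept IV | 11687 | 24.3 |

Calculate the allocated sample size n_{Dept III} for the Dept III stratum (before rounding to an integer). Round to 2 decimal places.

130.94

Neyman allocation: nₕ = n·NₕSₕ / Σⱼ NⱼSⱼ.
Σ NⱼSⱼ = 9495·29.5 + 13875·26.3 + 3113·15.8 + 11687·24.3 = 978194.5.
n_{Dept III} = 351·13875·26.3 / 978194.5 = 130.94.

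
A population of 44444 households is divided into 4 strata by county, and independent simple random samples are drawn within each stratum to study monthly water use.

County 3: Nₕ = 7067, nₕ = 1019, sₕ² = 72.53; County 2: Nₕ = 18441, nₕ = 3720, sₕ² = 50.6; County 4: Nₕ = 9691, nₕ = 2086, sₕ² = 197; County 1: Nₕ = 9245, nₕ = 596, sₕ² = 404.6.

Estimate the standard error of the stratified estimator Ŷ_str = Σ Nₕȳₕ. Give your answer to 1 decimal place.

Var(Ŷ_str) = Σₕ Nₕ²(1 − fₕ)sₕ²/nₕ.
County 3: 7067²·(1 − 1019/7067)·72.53/1019 = 3.0422182 × 10^6.
County 2: 18441²·(1 − 3720/18441)·50.6/3720 = 3.6925753 × 10^6.
County 4: 9691²·(1 − 2086/9691)·197/2086 = 6.9601682 × 10^6.
County 1: 9245²·(1 − 596/9245)·404.6/596 = 5.4281574 × 10^7.
Sum = 6.7976536 × 10^7.
SE = √(6.7976536 × 10^7) = 8244.8.

8244.8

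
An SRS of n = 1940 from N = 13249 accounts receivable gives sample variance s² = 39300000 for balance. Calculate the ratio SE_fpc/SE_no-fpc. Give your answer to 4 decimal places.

0.9239

f = n/N = 1940/13249 = 0.14642615.
SE_no-fpc = √(s²/n) = 142.32966; SE_fpc = √((1−f)s²/n) = 131.49704.
Ratio = √(1−f) = 0.92389061.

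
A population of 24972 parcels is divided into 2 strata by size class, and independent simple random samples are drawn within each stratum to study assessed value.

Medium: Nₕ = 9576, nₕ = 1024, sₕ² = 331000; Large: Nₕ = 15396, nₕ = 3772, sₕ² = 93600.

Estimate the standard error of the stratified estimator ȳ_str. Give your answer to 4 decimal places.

Var(ȳ_str) = Σₕ Wₕ²(1 − fₕ)sₕ²/nₕ with Wₕ = Nₕ/N, N = 24972.
Medium: Wₕ = 0.38346949; term = 0.38346949²·(1 − 0.10693400)·331000/1024 = 42.449562.
Large: Wₕ = 0.61653051; term = 0.61653051²·(1 − 0.24499870)·93600/3772 = 7.1213284.
Sum = 49.57089.
SE = √(49.57089) = 7.0407.

7.0407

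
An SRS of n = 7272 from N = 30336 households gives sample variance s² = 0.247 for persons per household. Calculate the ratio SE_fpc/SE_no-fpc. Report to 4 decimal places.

0.8719

f = n/N = 7272/30336 = 0.23971519.
SE_no-fpc = √(s²/n) = 0.0058280268; SE_fpc = √((1−f)s²/n) = 0.0050817079.
Ratio = √(1−f) = 0.87194312.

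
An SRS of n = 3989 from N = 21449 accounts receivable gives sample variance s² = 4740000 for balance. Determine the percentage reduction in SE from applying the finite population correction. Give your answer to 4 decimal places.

9.7767

f = n/N = 3989/21449 = 0.18597604.
SE_no-fpc = √(s²/n) = 34.47126; SE_fpc = √((1−f)s²/n) = 31.1011.
Ratio = √(1−f) = 0.90223277. Reduction = 100·(1 − 0.90223277) = 9.7767%.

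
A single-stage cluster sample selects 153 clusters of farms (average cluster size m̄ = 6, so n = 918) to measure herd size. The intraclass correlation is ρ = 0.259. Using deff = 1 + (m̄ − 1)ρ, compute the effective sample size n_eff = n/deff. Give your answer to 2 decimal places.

deff = 1 + (6 − 1)·0.259 = 1 + 1.295 = 2.295.
n_eff = 918 / 2.295 = 400.00.

400.00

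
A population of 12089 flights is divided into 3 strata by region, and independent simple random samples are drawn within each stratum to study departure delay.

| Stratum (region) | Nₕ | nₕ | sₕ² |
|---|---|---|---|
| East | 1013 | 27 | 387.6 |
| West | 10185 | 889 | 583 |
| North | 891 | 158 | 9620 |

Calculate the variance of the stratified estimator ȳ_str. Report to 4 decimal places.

Var(ȳ_str) = Σₕ Wₕ²(1 − fₕ)sₕ²/nₕ with Wₕ = Nₕ/N, N = 12089.
East: Wₕ = 0.08379519; term = 0.08379519²·(1 − 0.02665350)·387.6/27 = 0.098112786.
West: Wₕ = 0.84250145; term = 0.84250145²·(1 − 0.08728522)·583/889 = 0.4248574.
North: Wₕ = 0.07370337; term = 0.07370337²·(1 − 0.17732884)·9620/158 = 0.27209396.
Sum = 0.79506415.

0.7951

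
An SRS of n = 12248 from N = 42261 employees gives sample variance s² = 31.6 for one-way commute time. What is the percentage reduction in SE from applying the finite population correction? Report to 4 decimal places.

f = n/N = 12248/42261 = 0.28981804.
SE_no-fpc = √(s²/n) = 0.050793829; SE_fpc = √((1−f)s²/n) = 0.042805125.
Ratio = √(1−f) = 0.84272295. Reduction = 100·(1 − 0.84272295) = 15.7277%.

15.7277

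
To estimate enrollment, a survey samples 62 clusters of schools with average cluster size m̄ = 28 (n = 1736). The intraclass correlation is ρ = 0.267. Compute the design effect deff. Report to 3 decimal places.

deff = 1 + (28 − 1)·0.267 = 1 + 7.209 = 8.209.

8.209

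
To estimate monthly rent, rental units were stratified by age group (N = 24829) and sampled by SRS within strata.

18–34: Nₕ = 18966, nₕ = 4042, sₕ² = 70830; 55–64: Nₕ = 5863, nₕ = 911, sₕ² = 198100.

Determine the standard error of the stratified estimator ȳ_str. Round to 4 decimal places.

4.2763

Var(ȳ_str) = Σₕ Wₕ²(1 − fₕ)sₕ²/nₕ with Wₕ = Nₕ/N, N = 24829.
18–34: Wₕ = 0.76386484; term = 0.76386484²·(1 − 0.21311821)·70830/4042 = 8.0456931.
55–64: Wₕ = 0.23613516; term = 0.23613516²·(1 − 0.15538120)·198100/911 = 10.241137.
Sum = 18.28683.
SE = √(18.28683) = 4.2763.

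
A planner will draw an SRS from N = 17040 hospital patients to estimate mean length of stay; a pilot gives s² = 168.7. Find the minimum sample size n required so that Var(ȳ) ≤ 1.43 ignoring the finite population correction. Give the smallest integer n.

118

Without fpc, n₀ = s²/D = 168.7/1.43 = 117.9720.
Rounding up, n = 118.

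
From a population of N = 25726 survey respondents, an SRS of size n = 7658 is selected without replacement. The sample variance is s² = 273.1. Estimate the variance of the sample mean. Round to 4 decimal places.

Under SRS without replacement, Var(ȳ) = (1 − f)·s²/n with f = n/N = 7658/25726 = 0.29767550.
Var(ȳ) = (1 − 0.29767550)·273.1/7658 = 0.70232450·0.035662053 = 0.025046333.

0.0250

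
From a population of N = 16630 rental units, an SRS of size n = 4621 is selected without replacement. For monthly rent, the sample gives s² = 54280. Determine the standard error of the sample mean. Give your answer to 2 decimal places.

2.91

Under SRS without replacement, Var(ȳ) = (1 − f)·s²/n with f = n/N = 4621/16630 = 0.27787132.
Var(ȳ) = (1 − 0.27787132)·54280/4621 = 0.72212868·11.746375 = 8.4823945.
SE(ȳ) = √(8.4823945) = 2.91.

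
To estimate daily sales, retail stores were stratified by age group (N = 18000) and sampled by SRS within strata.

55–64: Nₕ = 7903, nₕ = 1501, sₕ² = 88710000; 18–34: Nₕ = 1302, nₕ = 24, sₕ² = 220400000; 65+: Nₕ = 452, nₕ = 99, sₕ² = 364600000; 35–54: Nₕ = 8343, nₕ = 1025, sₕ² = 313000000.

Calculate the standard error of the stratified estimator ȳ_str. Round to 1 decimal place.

Var(ȳ_str) = Σₕ Wₕ²(1 − fₕ)sₕ²/nₕ with Wₕ = Nₕ/N, N = 18000.
55–64: Wₕ = 0.43905556; term = 0.43905556²·(1 − 0.18992788)·88710000/1501 = 9228.9975.
18–34: Wₕ = 0.07233333; term = 0.07233333²·(1 − 0.01843318)·220400000/24 = 47162.539.
65+: Wₕ = 0.02511111; term = 0.02511111²·(1 − 0.21902655)·364600000/99 = 1813.6338.
35–54: Wₕ = 0.46350000; term = 0.46350000²·(1 − 0.12285749)·313000000/1025 = 57542.683.
Sum = 115747.85.
SE = √(115747.85) = 340.2.

340.2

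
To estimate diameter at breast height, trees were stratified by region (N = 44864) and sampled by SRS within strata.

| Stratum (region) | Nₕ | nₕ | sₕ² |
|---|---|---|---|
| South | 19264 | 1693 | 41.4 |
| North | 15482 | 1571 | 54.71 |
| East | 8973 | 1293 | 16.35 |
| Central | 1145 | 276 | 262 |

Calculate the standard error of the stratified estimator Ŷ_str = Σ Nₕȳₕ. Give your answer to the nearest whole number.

Var(Ŷ_str) = Σₕ Nₕ²(1 − fₕ)sₕ²/nₕ.
South: 19264²·(1 − 1693/19264)·41.4/1693 = 8.2772549 × 10^6.
North: 15482²·(1 − 1571/15482)·54.71/1571 = 7.5002535 × 10^6.
East: 8973²·(1 − 1293/8973)·16.35/1293 = 871401.13.
Central: 1145²·(1 − 276/1145)·262/276 = 944533.73.
Sum = 1.7593443 × 10^7.
SE = √(1.7593443 × 10^7) = 4194.

4194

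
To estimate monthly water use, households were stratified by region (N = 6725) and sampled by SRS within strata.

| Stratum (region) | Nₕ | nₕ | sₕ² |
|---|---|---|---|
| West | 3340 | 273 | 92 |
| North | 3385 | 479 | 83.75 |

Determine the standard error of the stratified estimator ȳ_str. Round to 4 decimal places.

Var(ȳ_str) = Σₕ Wₕ²(1 − fₕ)sₕ²/nₕ with Wₕ = Nₕ/N, N = 6725.
West: Wₕ = 0.49665428; term = 0.49665428²·(1 − 0.08173653)·92/273 = 0.076330981.
North: Wₕ = 0.50334572; term = 0.50334572²·(1 − 0.14150665)·83.75/479 = 0.038029359.
Sum = 0.11436034.
SE = √(0.11436034) = 0.3382.

0.3382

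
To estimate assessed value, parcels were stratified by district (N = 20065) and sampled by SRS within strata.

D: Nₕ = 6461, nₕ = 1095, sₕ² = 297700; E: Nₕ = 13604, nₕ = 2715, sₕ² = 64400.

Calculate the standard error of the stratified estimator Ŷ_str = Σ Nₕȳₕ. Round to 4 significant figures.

113800

Var(Ŷ_str) = Σₕ Nₕ²(1 − fₕ)sₕ²/nₕ.
D: 6461²·(1 − 1095/6461)·297700/1095 = 9.4257328 × 10^9.
E: 13604²·(1 − 2715/13604)·64400/2715 = 3.5137483 × 10^9.
Sum = 1.2939481 × 10^10.
SE = √(1.2939481 × 10^10) = 113800.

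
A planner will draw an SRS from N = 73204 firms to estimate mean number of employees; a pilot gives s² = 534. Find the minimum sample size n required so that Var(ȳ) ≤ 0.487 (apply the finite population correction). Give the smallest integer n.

1081

Without fpc, n₀ = s²/D = 534/0.487 = 1096.5092.
With fpc, (1 − n/N)·s²/n ≤ D requires n ≥ n₀/(1 + n₀/N) = 1096.5092/(1 + 1096.5092/73204) = 1080.3272.
Rounding up, n = 1081.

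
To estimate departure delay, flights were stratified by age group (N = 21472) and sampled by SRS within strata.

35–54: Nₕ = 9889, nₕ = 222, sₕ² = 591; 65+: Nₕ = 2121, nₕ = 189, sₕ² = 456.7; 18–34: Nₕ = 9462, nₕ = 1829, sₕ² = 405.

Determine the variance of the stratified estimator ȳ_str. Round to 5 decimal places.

Var(ȳ_str) = Σₕ Wₕ²(1 − fₕ)sₕ²/nₕ with Wₕ = Nₕ/N, N = 21472.
35–54: Wₕ = 0.46055328; term = 0.46055328²·(1 − 0.02244919)·591/222 = 0.55199304.
65+: Wₕ = 0.09877981; term = 0.09877981²·(1 − 0.08910891)·456.7/189 = 0.02147692.
18–34: Wₕ = 0.44066692; term = 0.44066692²·(1 − 0.19329951)·405/1829 = 0.034687622.
Sum = 0.60815758.

0.60816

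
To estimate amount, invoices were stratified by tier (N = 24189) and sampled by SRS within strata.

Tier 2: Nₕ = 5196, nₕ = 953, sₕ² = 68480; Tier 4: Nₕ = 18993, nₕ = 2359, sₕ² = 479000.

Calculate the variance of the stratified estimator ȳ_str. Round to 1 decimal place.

Var(ȳ_str) = Σₕ Wₕ²(1 − fₕ)sₕ²/nₕ with Wₕ = Nₕ/N, N = 24189.
Tier 2: Wₕ = 0.21480838; term = 0.21480838²·(1 − 0.18341032)·68480/953 = 2.7075544.
Tier 4: Wₕ = 0.78519162; term = 0.78519162²·(1 − 0.12420365)·479000/2359 = 109.63823.
Sum = 112.34578.

112.3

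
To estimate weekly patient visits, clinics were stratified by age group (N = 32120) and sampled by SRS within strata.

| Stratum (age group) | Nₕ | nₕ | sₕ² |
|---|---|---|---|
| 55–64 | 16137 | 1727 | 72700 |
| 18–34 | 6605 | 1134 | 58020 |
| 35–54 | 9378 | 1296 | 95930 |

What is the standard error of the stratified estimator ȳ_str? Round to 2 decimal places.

4.09

Var(ȳ_str) = Σₕ Wₕ²(1 − fₕ)sₕ²/nₕ with Wₕ = Nₕ/N, N = 32120.
55–64: Wₕ = 0.50239726; term = 0.50239726²·(1 − 0.10702113)·72700/1727 = 9.4880678.
18–34: Wₕ = 0.20563512; term = 0.20563512²·(1 − 0.17168812)·58020/1134 = 1.7920624.
35–54: Wₕ = 0.29196762; term = 0.29196762²·(1 − 0.13819578)·95930/1296 = 5.4378528.
Sum = 16.717983.
SE = √(16.717983) = 4.09.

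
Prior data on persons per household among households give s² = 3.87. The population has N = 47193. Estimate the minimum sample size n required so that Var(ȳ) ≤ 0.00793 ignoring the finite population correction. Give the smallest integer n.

Without fpc, n₀ = s²/D = 3.87/0.00793 = 488.0202.
Rounding up, n = 489.

489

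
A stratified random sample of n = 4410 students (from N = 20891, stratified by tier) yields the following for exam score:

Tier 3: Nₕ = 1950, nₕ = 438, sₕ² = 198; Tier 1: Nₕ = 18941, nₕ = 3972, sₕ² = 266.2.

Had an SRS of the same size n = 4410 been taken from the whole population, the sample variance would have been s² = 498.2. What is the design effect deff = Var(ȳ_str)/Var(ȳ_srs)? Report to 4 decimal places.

Var(ȳ_str) = Σ Wₕ²(1−fₕ)sₕ²/nₕ with Wₕ = Nₕ/20891:
  Tier 3: (1950/20891)²·(1−438/1950)·198/438 = 0.0030539296
  Tier 1: (18941/20891)²·(1−3972/18941)·266.2/3972 = 0.043538759
  → Var(ȳ_str) = 0.046592689.
Var(ȳ_srs) = (1 − 4410/20891)·498.2/4410 = 0.089122932.
deff = 0.046592689 / 0.089122932 = 0.5228.

0.5228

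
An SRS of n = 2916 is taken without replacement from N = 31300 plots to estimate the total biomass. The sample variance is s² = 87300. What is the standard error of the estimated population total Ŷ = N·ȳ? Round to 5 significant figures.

163090

Var(Ŷ) = N²·Var(ȳ) = N²·(1 − n/N)·s²/n.
f = 2916/31300 = 0.09316294; Var(ȳ) = 0.90683706·87300/2916 = 27.149134.
Var(Ŷ) = 31300² · 27.149134 = 2.6597735 × 10^10.
SE(Ŷ) = √(2.6597735 × 10^10) = 163090.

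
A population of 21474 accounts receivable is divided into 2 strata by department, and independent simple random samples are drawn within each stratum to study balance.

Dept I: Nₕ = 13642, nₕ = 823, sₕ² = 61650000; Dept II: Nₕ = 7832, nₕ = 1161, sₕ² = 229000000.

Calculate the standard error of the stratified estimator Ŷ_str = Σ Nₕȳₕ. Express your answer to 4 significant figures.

4.838 × 10^6

Var(Ŷ_str) = Σₕ Nₕ²(1 − fₕ)sₕ²/nₕ.
Dept I: 13642²·(1 − 823/13642)·61650000/823 = 1.3099823 × 10^13.
Dept II: 7832²·(1 − 1161/7832)·229000000/1161 = 1.0305448 × 10^13.
Sum = 2.3405271 × 10^13.
SE = √(2.3405271 × 10^13) = 4.838 × 10^6.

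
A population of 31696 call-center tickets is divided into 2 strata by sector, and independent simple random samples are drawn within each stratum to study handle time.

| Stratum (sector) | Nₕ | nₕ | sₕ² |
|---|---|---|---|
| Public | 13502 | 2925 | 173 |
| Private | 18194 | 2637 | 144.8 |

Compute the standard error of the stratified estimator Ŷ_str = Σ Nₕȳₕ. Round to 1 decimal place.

Var(Ŷ_str) = Σₕ Nₕ²(1 − fₕ)sₕ²/nₕ.
Public: 13502²·(1 − 2925/13502)·173/2925 = 8.4465789 × 10^6.
Private: 18194²·(1 − 2637/18194)·144.8/2637 = 1.5542199 × 10^7.
Sum = 2.3988778 × 10^7.
SE = √(2.3988778 × 10^7) = 4897.8.

4897.8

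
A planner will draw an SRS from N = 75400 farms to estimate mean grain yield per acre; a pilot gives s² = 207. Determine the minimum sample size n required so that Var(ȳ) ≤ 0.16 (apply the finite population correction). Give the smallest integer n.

1272

Without fpc, n₀ = s²/D = 207/0.16 = 1293.7500.
With fpc, (1 − n/N)·s²/n ≤ D requires n ≥ n₀/(1 + n₀/N) = 1293.7500/(1 + 1293.7500/75400) = 1271.9257.
Rounding up, n = 1272.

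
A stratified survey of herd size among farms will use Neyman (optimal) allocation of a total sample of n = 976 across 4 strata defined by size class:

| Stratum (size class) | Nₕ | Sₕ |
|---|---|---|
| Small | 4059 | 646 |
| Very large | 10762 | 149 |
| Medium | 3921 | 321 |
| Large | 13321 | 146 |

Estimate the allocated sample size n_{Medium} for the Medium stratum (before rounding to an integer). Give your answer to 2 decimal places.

Neyman allocation: nₕ = n·NₕSₕ / Σⱼ NⱼSⱼ.
Σ NⱼSⱼ = 4059·646 + 10762·149 + 3921·321 + 13321·146 = 7.429159 × 10^6.
n_{Medium} = 976·3921·321 / (7.429159 × 10^6) = 165.35.

165.35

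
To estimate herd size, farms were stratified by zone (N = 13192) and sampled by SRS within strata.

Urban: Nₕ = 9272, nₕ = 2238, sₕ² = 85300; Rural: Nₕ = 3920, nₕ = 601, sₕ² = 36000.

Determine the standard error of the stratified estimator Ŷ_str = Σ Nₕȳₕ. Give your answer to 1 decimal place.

57141.2

Var(Ŷ_str) = Σₕ Nₕ²(1 − fₕ)sₕ²/nₕ.
Urban: 9272²·(1 − 2238/9272)·85300/2238 = 2.4857917 × 10^9.
Rural: 3920²·(1 − 601/3920)·36000/601 = 7.7932992 × 10^8.
Sum = 3.2651216 × 10^9.
SE = √(3.2651216 × 10^9) = 57141.2.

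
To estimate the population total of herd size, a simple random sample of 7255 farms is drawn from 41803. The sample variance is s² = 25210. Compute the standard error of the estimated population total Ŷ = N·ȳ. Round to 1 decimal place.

70840.7

Var(Ŷ) = N²·Var(ȳ) = N²·(1 − n/N)·s²/n.
f = 7255/41803 = 0.17355214; Var(ȳ) = 0.82644786·25210/7255 = 2.8717782.
Var(Ŷ) = 41803² · 2.8717782 = 5.018406 × 10^9.
SE(Ŷ) = √(5.018406 × 10^9) = 70840.7.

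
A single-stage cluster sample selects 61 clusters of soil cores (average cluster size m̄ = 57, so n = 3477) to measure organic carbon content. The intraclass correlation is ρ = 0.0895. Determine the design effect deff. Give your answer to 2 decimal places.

6.01

deff = 1 + (57 − 1)·0.0895 = 1 + 5.012 = 6.012.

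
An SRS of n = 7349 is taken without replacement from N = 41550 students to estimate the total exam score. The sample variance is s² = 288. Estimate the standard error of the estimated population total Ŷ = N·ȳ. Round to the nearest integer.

Var(Ŷ) = N²·Var(ȳ) = N²·(1 − n/N)·s²/n.
f = 7349/41550 = 0.17687124; Var(ȳ) = 0.82312876·288/7349 = 0.032257597.
Var(Ŷ) = 41550² · 0.032257597 = 5.5689596 × 10^7.
SE(Ŷ) = √(5.5689596 × 10^7) = 7463.

7463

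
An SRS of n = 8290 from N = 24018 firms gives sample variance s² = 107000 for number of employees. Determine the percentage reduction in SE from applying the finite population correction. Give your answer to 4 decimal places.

f = n/N = 8290/24018 = 0.34515780.
SE_no-fpc = √(s²/n) = 3.5926476; SE_fpc = √((1−f)s²/n) = 2.9072538.
Ratio = √(1−f) = 0.80922321. Reduction = 100·(1 − 0.80922321) = 19.0777%.

19.0777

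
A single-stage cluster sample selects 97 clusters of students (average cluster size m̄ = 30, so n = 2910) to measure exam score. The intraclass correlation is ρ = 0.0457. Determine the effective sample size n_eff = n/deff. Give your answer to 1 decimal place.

deff = 1 + (30 − 1)·0.0457 = 1 + 1.3253 = 2.3253.
n_eff = 2910 / 2.3253 = 1251.5.

1251.5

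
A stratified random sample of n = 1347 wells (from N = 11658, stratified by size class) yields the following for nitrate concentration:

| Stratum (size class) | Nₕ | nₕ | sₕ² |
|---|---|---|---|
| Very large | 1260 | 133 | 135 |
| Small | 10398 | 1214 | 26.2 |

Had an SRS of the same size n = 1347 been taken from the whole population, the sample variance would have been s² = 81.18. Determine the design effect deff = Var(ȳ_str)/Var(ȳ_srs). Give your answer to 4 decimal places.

Var(ȳ_str) = Σ Wₕ²(1−fₕ)sₕ²/nₕ with Wₕ = Nₕ/11658:
  Very large: (1260/11658)²·(1−133/1260)·135/133 = 0.010605435
  Small: (10398/11658)²·(1−1214/10398)·26.2/1214 = 0.015164084
  → Var(ȳ_str) = 0.025769519.
Var(ȳ_srs) = (1 − 1347/11658)·81.18/1347 = 0.053303802.
deff = 0.025769519 / 0.053303802 = 0.4834.

0.4834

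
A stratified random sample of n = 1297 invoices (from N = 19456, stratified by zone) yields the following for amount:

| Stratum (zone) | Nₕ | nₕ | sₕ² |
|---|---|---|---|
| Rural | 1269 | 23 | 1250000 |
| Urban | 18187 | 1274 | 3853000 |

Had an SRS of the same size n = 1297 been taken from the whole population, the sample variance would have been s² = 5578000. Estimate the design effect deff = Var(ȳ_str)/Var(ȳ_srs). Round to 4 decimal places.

0.6688

Var(ȳ_str) = Σ Wₕ²(1−fₕ)sₕ²/nₕ with Wₕ = Nₕ/19456:
  Rural: (1269/19456)²·(1−23/1269)·1250000/23 = 227.01509
  Urban: (18187/19456)²·(1−1274/18187)·3853000/1274 = 2457.5603
  → Var(ȳ_str) = 2684.5754.
Var(ȳ_srs) = (1 − 1297/19456)·5578000/1297 = 4013.9957.
deff = 2684.5754 / 4013.9957 = 0.6688.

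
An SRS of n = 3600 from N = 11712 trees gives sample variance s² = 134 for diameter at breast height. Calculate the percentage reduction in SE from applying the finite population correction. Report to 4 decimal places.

16.7760

f = n/N = 3600/11712 = 0.30737705.
SE_no-fpc = √(s²/n) = 0.19293062; SE_fpc = √((1−f)s²/n) = 0.16056452.
Ratio = √(1−f) = 0.83223972. Reduction = 100·(1 − 0.83223972) = 16.7760%.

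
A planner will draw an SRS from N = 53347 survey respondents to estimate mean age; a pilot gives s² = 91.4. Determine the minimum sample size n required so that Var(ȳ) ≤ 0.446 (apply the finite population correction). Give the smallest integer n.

Without fpc, n₀ = s²/D = 91.4/0.446 = 204.9327.
With fpc, (1 − n/N)·s²/n ≤ D requires n ≥ n₀/(1 + n₀/N) = 204.9327/(1 + 204.9327/53347) = 204.1485.
Rounding up, n = 205.

205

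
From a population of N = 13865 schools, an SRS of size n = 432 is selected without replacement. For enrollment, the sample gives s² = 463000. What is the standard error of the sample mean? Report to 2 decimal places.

Under SRS without replacement, Var(ȳ) = (1 − f)·s²/n with f = n/N = 432/13865 = 0.03115759.
Var(ȳ) = (1 − 0.03115759)·463000/432 = 0.96884241·1071.7593 = 1038.3658.
SE(ȳ) = √(1038.3658) = 32.22.

32.22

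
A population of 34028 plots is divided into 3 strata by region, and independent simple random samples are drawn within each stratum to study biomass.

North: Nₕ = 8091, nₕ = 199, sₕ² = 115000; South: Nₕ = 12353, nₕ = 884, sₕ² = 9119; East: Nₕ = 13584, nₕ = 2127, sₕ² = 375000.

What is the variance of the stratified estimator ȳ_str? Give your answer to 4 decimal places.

Var(ȳ_str) = Σₕ Wₕ²(1 − fₕ)sₕ²/nₕ with Wₕ = Nₕ/N, N = 34028.
North: Wₕ = 0.23777477; term = 0.23777477²·(1 − 0.02459523)·115000/199 = 31.868469.
South: Wₕ = 0.36302457; term = 0.36302457²·(1 − 0.07156156)·9119/884 = 1.2621765.
East: Wₕ = 0.39920066; term = 0.39920066²·(1 − 0.15658127)·375000/2127 = 23.69679.
Sum = 56.827436.

56.8274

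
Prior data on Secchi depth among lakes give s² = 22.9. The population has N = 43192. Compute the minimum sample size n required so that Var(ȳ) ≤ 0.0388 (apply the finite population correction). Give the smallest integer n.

583

Without fpc, n₀ = s²/D = 22.9/0.0388 = 590.2062.
With fpc, (1 − n/N)·s²/n ≤ D requires n ≥ n₀/(1 + n₀/N) = 590.2062/(1 + 590.2062/43192) = 582.2499.
Rounding up, n = 583.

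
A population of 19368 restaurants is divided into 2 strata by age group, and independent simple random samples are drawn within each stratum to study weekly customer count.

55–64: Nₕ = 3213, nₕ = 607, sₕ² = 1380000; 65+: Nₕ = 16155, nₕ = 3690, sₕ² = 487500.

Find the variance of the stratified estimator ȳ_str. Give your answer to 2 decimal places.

121.67

Var(ȳ_str) = Σₕ Wₕ²(1 − fₕ)sₕ²/nₕ with Wₕ = Nₕ/N, N = 19368.
55–64: Wₕ = 0.16589219; term = 0.16589219²·(1 − 0.18892001)·1380000/607 = 50.746487.
65+: Wₕ = 0.83410781; term = 0.83410781²·(1 − 0.22841226)·487500/3690 = 70.921506.
Sum = 121.66799.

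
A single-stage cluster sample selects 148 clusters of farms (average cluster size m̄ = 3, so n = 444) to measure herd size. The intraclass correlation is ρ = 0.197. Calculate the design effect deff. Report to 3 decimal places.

deff = 1 + (3 − 1)·0.197 = 1 + 0.394 = 1.394.

1.394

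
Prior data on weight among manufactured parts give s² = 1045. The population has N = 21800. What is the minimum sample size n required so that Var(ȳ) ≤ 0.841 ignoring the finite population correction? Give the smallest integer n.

1243

Without fpc, n₀ = s²/D = 1045/0.841 = 1242.5684.
Rounding up, n = 1243.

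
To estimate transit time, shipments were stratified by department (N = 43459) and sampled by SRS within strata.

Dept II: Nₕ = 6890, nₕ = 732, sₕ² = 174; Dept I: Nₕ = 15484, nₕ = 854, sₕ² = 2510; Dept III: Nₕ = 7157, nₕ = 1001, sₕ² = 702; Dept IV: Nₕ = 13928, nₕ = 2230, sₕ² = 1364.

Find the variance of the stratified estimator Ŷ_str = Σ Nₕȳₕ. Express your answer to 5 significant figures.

8.0644 × 10^8

Var(Ŷ_str) = Σₕ Nₕ²(1 − fₕ)sₕ²/nₕ.
Dept II: 6890²·(1 − 732/6890)·174/732 = 1.0085492 × 10^7.
Dept I: 15484²·(1 − 854/15484)·2510/854 = 6.6579931 × 10^8.
Dept III: 7157²·(1 − 1001/7157)·702/1001 = 3.0898163 × 10^7.
Dept IV: 13928²·(1 − 2230/13928)·1364/2230 = 9.9657476 × 10^7.
Sum = 8.0644044 × 10^8.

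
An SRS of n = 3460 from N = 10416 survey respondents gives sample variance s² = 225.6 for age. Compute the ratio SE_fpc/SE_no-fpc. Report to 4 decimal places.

0.8172

f = n/N = 3460/10416 = 0.33218126.
SE_no-fpc = √(s²/n) = 0.25534743; SE_fpc = √((1−f)s²/n) = 0.20867038.
Ratio = √(1−f) = 0.81720177.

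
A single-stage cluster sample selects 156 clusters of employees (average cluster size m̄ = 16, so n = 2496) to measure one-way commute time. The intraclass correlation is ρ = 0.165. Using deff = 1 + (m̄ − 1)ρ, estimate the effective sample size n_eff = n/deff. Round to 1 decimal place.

deff = 1 + (16 − 1)·0.165 = 1 + 2.475 = 3.475.
n_eff = 2496 / 3.475 = 718.3.

718.3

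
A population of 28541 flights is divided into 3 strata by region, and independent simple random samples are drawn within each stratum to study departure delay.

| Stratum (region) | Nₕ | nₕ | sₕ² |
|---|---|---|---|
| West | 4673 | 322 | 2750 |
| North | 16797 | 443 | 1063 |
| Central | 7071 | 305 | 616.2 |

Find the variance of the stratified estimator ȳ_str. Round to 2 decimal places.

1.14

Var(ȳ_str) = Σₕ Wₕ²(1 − fₕ)sₕ²/nₕ with Wₕ = Nₕ/N, N = 28541.
West: Wₕ = 0.16372937; term = 0.16372937²·(1 − 0.06890648)·2750/322 = 0.21316864.
North: Wₕ = 0.58852178; term = 0.58852178²·(1 − 0.02637376)·1063/443 = 0.80918325.
Central: Wₕ = 0.24774885; term = 0.24774885²·(1 − 0.04313393)·616.2/305 = 0.11865781.
Sum = 1.1410097.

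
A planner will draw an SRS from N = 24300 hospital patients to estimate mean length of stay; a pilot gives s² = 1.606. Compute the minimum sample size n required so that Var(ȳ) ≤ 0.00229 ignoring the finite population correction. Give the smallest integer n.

Without fpc, n₀ = s²/D = 1.606/0.00229 = 701.3100.
Rounding up, n = 702.

702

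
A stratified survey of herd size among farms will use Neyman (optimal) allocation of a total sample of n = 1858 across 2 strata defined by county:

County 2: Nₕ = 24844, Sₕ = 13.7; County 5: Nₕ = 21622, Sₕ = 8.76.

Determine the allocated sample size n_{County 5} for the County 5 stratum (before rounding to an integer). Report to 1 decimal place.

Neyman allocation: nₕ = n·NₕSₕ / Σⱼ NⱼSⱼ.
Σ NⱼSⱼ = 24844·13.7 + 21622·8.76 = 529771.52.
n_{County 5} = 1858·21622·8.76 / 529771.52 = 664.3.

664.3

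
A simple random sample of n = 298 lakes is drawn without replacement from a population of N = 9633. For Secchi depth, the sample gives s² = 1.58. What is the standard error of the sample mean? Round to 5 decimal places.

0.07168

Under SRS without replacement, Var(ȳ) = (1 − f)·s²/n with f = n/N = 298/9633 = 0.03093533.
Var(ȳ) = (1 − 0.03093533)·1.58/298 = 0.96906467·0.0053020134 = 0.0051379939.
SE(ȳ) = √(0.0051379939) = 0.07168.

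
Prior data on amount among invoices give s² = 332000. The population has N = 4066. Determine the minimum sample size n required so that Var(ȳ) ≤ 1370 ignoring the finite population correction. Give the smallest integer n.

Without fpc, n₀ = s²/D = 332000/1370 = 242.3358.
Rounding up, n = 243.

243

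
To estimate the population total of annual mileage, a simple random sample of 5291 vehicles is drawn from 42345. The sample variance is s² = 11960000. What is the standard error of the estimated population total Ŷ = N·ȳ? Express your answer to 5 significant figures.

1.8833 × 10^6

Var(Ŷ) = N²·Var(ȳ) = N²·(1 − n/N)·s²/n.
f = 5291/42345 = 0.12494982; Var(ȳ) = 0.87505018·11960000/5291 = 1978.0004.
Var(Ŷ) = 42345² · 1978.0004 = 3.5467506 × 10^12.
SE(Ŷ) = √(3.5467506 × 10^12) = 1.8833 × 10^6.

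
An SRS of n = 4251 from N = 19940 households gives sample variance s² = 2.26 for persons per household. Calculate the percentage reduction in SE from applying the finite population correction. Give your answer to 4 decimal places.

f = n/N = 4251/19940 = 0.21318957.
SE_no-fpc = √(s²/n) = 0.023057312; SE_fpc = √((1−f)s²/n) = 0.020452374.
Ratio = √(1−f) = 0.88702335. Reduction = 100·(1 − 0.88702335) = 11.2977%.

11.2977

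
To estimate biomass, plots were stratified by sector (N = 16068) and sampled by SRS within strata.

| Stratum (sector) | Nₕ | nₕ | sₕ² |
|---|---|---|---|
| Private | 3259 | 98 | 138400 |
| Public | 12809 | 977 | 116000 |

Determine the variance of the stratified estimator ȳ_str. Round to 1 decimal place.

Var(ȳ_str) = Σₕ Wₕ²(1 − fₕ)sₕ²/nₕ with Wₕ = Nₕ/N, N = 16068.
Private: Wₕ = 0.20282549; term = 0.20282549²·(1 − 0.03007057)·138400/98 = 56.350169.
Public: Wₕ = 0.79717451; term = 0.79717451²·(1 − 0.07627449)·116000/977 = 69.696853.
Sum = 126.04702.

126.0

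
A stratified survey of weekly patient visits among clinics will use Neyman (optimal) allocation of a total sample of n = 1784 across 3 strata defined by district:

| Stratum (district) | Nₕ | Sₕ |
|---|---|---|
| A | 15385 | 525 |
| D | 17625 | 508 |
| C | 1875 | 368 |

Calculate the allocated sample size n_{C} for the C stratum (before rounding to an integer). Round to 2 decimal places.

Neyman allocation: nₕ = n·NₕSₕ / Σⱼ NⱼSⱼ.
Σ NⱼSⱼ = 15385·525 + 17625·508 + 1875·368 = 1.7720625 × 10^7.
n_{C} = 1784·1875·368 / (1.7720625 × 10^7) = 69.46.

69.46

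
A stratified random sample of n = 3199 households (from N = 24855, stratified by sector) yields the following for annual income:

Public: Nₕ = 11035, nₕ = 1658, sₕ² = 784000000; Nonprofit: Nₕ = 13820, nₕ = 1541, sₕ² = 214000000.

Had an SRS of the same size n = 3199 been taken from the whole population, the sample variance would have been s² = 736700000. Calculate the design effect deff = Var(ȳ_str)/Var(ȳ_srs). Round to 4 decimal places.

0.5848

Var(ȳ_str) = Σ Wₕ²(1−fₕ)sₕ²/nₕ with Wₕ = Nₕ/24855:
  Public: (11035/24855)²·(1−1658/11035)·784000000/1658 = 79202.749
  Nonprofit: (13820/24855)²·(1−1541/13820)·214000000/1541 = 38146.495
  → Var(ȳ_str) = 117349.24.
Var(ȳ_srs) = (1 − 3199/24855)·736700000/3199 = 200650.8.
deff = 117349.24 / 200650.8 = 0.5848.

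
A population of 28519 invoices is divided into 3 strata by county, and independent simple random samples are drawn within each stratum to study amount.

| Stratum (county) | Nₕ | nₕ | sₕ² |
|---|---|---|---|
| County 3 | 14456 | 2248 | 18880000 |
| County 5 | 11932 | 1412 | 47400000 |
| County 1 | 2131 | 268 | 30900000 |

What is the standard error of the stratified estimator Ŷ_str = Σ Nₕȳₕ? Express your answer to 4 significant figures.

2.481 × 10^6

Var(Ŷ_str) = Σₕ Nₕ²(1 − fₕ)sₕ²/nₕ.
County 3: 14456²·(1 − 2248/14456)·18880000/2248 = 1.4821711 × 10^12.
County 5: 11932²·(1 − 1412/11932)·47400000/1412 = 4.2137875 × 10^12.
County 1: 2131²·(1 − 268/2131)·30900000/268 = 4.5774119 × 10^11.
Sum = 6.1536998 × 10^12.
SE = √(6.1536998 × 10^12) = 2.481 × 10^6.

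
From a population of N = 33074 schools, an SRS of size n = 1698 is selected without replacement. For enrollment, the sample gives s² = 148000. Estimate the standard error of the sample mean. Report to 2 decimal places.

Under SRS without replacement, Var(ȳ) = (1 − f)·s²/n with f = n/N = 1698/33074 = 0.05133942.
Var(ȳ) = (1 − 0.05133942)·148000/1698 = 0.94866058·87.161366 = 82.686552.
SE(ȳ) = √(82.686552) = 9.09.

9.09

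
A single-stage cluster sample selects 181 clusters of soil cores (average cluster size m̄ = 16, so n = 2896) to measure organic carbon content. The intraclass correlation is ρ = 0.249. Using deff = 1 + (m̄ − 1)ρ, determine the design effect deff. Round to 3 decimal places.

deff = 1 + (16 − 1)·0.249 = 1 + 3.735 = 4.735.

4.735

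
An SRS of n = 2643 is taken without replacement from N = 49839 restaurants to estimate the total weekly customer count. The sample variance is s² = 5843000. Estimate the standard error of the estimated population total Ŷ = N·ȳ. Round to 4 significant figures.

2.280 × 10^6

Var(Ŷ) = N²·Var(ȳ) = N²·(1 − n/N)·s²/n.
f = 2643/49839 = 0.05303076; Var(ȳ) = 0.94696924·5843000/2643 = 2093.5079.
Var(Ŷ) = 49839² · 2093.5079 = 5.2001185 × 10^12.
SE(Ŷ) = √(5.2001185 × 10^12) = 2.280 × 10^6.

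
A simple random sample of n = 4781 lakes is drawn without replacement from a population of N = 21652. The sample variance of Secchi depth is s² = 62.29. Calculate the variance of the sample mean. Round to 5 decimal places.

0.01015

Under SRS without replacement, Var(ȳ) = (1 − f)·s²/n with f = n/N = 4781/21652 = 0.22081101.
Var(ȳ) = (1 − 0.22081101)·62.29/4781 = 0.77918899·0.013028655 = 0.010151785.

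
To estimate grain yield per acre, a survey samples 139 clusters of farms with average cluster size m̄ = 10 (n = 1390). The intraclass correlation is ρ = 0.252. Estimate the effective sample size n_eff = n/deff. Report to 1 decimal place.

deff = 1 + (10 − 1)·0.252 = 1 + 2.268 = 3.268.
n_eff = 1390 / 3.268 = 425.3.

425.3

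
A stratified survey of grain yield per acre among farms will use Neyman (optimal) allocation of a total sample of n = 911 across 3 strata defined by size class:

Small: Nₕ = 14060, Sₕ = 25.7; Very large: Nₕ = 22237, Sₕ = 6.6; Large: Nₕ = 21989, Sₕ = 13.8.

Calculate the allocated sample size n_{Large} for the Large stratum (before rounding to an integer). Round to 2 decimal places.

Neyman allocation: nₕ = n·NₕSₕ / Σⱼ NⱼSⱼ.
Σ NⱼSⱼ = 14060·25.7 + 22237·6.6 + 21989·13.8 = 811554.4.
n_{Large} = 911·21989·13.8 / 811554.4 = 340.63.

340.63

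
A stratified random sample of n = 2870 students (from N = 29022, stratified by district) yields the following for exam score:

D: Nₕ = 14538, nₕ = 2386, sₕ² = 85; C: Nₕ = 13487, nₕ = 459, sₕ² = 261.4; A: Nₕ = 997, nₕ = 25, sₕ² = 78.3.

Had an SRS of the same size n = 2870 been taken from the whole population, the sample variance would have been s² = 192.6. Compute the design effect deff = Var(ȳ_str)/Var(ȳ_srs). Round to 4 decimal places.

2.1478

Var(ȳ_str) = Σ Wₕ²(1−fₕ)sₕ²/nₕ with Wₕ = Nₕ/29022:
  D: (14538/29022)²·(1−2386/14538)·85/2386 = 0.0074721613
  C: (13487/29022)²·(1−459/13487)·261.4/459 = 0.11880407
  A: (997/29022)²·(1−25/997)·78.3/25 = 0.003603533
  → Var(ȳ_str) = 0.12987976.
Var(ȳ_srs) = (1 − 2870/29022)·192.6/2870 = 0.060471669.
deff = 0.12987976 / 0.060471669 = 2.1478.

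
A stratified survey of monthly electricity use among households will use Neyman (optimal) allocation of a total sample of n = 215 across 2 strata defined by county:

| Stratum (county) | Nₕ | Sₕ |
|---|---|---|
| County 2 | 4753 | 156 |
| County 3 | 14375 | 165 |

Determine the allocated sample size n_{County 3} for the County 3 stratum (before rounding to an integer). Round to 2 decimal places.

163.80

Neyman allocation: nₕ = n·NₕSₕ / Σⱼ NⱼSⱼ.
Σ NⱼSⱼ = 4753·156 + 14375·165 = 3.113343 × 10^6.
n_{County 3} = 215·14375·165 / (3.113343 × 10^6) = 163.80.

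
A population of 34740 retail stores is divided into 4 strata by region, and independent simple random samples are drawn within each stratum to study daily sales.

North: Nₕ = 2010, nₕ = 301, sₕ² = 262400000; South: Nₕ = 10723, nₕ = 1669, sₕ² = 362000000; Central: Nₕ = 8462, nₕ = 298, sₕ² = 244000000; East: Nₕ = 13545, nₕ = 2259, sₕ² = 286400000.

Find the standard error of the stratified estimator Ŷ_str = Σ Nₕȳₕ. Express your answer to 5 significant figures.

Var(Ŷ_str) = Σₕ Nₕ²(1 − fₕ)sₕ²/nₕ.
North: 2010²·(1 − 301/2010)·262400000/301 = 2.9945768 × 10^12.
South: 10723²·(1 − 1669/10723)·362000000/1669 = 2.1057608 × 10^13.
Central: 8462²·(1 − 298/8462)·244000000/298 = 5.6565233 × 10^13.
East: 13545²·(1 − 2259/13545)·286400000/2259 = 1.9380985 × 10^13.
Sum = 9.9998403 × 10^13.
SE = √(9.9998403 × 10^13) = 9.9999 × 10^6.

9.9999 × 10^6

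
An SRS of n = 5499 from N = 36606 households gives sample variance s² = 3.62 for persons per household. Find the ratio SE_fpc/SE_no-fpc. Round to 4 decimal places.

f = n/N = 5499/36606 = 0.15022128.
SE_no-fpc = √(s²/n) = 0.025657387; SE_fpc = √((1−f)s²/n) = 0.023651863.
Ratio = √(1−f) = 0.92183443.

0.9218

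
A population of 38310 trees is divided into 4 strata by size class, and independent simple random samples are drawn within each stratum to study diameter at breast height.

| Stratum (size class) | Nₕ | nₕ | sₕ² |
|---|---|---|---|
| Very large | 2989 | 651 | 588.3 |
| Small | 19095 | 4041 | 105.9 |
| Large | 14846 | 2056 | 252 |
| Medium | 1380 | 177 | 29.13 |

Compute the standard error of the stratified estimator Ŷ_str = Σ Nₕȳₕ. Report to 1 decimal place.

6115.1

Var(Ŷ_str) = Σₕ Nₕ²(1 − fₕ)sₕ²/nₕ.
Very large: 2989²·(1 − 651/2989)·588.3/651 = 6.3152171 × 10^6.
Small: 19095²·(1 − 4041/19095)·105.9/4041 = 7.5331859 × 10^6.
Large: 14846²·(1 − 2056/14846)·252/2056 = 2.3273271 × 10^7.
Medium: 1380²·(1 − 177/1380)·29.13/177 = 273219.65.
Sum = 3.7394894 × 10^7.
SE = √(3.7394894 × 10^7) = 6115.1.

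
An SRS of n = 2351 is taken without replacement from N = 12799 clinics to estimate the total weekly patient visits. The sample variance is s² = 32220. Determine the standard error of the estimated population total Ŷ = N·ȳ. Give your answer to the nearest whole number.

42810

Var(Ŷ) = N²·Var(ȳ) = N²·(1 − n/N)·s²/n.
f = 2351/12799 = 0.18368623; Var(ȳ) = 0.81631377·32220/2351 = 11.187422.
Var(Ŷ) = 12799² · 11.187422 = 1.8326608 × 10^9.
SE(Ŷ) = √(1.8326608 × 10^9) = 42810.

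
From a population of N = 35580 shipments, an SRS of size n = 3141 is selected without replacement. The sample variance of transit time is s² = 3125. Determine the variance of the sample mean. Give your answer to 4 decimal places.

0.9071

Under SRS without replacement, Var(ȳ) = (1 − f)·s²/n with f = n/N = 3141/35580 = 0.08827993.
Var(ȳ) = (1 − 0.08827993)·3125/3141 = 0.91172007·0.99490608 = 0.90707584.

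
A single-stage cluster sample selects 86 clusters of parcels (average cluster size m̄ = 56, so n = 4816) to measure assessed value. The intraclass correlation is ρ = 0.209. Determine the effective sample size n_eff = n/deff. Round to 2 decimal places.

385.43

deff = 1 + (56 − 1)·0.209 = 1 + 11.495 = 12.495.
n_eff = 4816 / 12.495 = 385.43.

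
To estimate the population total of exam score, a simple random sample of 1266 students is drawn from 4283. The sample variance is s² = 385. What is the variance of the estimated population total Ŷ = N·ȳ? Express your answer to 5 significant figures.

3.9296 × 10^6

Var(Ŷ) = N²·Var(ȳ) = N²·(1 − n/N)·s²/n.
f = 1266/4283 = 0.29558721; Var(ȳ) = 0.70441279·385/1266 = 0.21421716.
Var(Ŷ) = 4283² · 0.21421716 = 3.9296186 × 10^6.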